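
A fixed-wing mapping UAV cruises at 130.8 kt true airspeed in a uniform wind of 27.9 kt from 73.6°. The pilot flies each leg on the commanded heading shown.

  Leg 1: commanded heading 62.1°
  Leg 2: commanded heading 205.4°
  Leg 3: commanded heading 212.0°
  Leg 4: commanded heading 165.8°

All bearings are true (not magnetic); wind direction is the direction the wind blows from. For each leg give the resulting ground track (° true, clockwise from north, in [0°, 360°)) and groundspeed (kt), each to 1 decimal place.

Leg 1: heading 62.1°; drift -3.1° → track 59.0°, groundspeed 103.6 kt
Leg 2: heading 205.4°; drift +7.9° → track 213.3°, groundspeed 150.8 kt
Leg 3: heading 212.0°; drift +7.0° → track 219.0°, groundspeed 152.8 kt
Leg 4: heading 165.8°; drift +11.9° → track 177.7°, groundspeed 134.8 kt

Leg 1: track=59.0°, groundspeed=103.6 kt
Leg 2: track=213.3°, groundspeed=150.8 kt
Leg 3: track=219.0°, groundspeed=152.8 kt
Leg 4: track=177.7°, groundspeed=134.8 kt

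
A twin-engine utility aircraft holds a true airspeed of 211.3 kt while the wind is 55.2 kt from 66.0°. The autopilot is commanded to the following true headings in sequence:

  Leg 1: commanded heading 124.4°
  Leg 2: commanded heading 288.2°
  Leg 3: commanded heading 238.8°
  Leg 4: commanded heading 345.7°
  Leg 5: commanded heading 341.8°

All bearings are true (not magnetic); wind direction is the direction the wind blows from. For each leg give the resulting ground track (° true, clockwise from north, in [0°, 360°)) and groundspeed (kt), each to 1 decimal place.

Leg 1: track=138.9°, groundspeed=188.3 kt
Leg 2: track=279.8°, groundspeed=254.9 kt
Leg 3: track=240.3°, groundspeed=266.2 kt
Leg 4: track=330.6°, groundspeed=209.2 kt
Leg 5: track=326.9°, groundspeed=212.9 kt

Leg 1: heading 124.4°; drift +14.5° → track 138.9°, groundspeed 188.3 kt
Leg 2: heading 288.2°; drift -8.4° → track 279.8°, groundspeed 254.9 kt
Leg 3: heading 238.8°; drift +1.5° → track 240.3°, groundspeed 266.2 kt
Leg 4: heading 345.7°; drift -15.1° → track 330.6°, groundspeed 209.2 kt
Leg 5: heading 341.8°; drift -14.9° → track 326.9°, groundspeed 212.9 kt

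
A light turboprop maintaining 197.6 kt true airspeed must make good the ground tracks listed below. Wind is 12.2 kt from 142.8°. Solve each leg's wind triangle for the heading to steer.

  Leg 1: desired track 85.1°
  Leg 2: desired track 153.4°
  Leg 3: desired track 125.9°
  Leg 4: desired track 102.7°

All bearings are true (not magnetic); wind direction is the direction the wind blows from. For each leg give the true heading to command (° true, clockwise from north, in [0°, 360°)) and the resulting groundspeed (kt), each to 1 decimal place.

Leg 1: heading=88.1°, groundspeed=190.8 kt
Leg 2: heading=152.7°, groundspeed=185.6 kt
Leg 3: heading=126.9°, groundspeed=185.9 kt
Leg 4: heading=105.0°, groundspeed=188.1 kt

Leg 1: desired track 85.1°; wind correction +3.0° → command heading 88.1°, groundspeed 190.8 kt
Leg 2: desired track 153.4°; wind correction -0.7° → command heading 152.7°, groundspeed 185.6 kt
Leg 3: desired track 125.9°; wind correction +1.0° → command heading 126.9°, groundspeed 185.9 kt
Leg 4: desired track 102.7°; wind correction +2.3° → command heading 105.0°, groundspeed 188.1 kt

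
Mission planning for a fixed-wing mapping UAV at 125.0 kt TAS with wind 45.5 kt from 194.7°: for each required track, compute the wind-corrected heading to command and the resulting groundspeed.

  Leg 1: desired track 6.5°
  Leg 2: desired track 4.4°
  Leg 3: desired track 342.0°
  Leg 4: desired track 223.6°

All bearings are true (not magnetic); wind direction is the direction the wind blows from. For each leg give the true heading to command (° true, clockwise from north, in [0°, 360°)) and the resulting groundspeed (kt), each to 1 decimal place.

Leg 1: heading=3.5°, groundspeed=169.9 kt
Leg 2: heading=0.7°, groundspeed=169.5 kt
Leg 3: heading=330.7°, groundspeed=160.8 kt
Leg 4: heading=213.5°, groundspeed=83.2 kt

Leg 1: desired track 6.5°; wind correction -3.0° → command heading 3.5°, groundspeed 169.9 kt
Leg 2: desired track 4.4°; wind correction -3.7° → command heading 0.7°, groundspeed 169.5 kt
Leg 3: desired track 342.0°; wind correction -11.3° → command heading 330.7°, groundspeed 160.8 kt
Leg 4: desired track 223.6°; wind correction -10.1° → command heading 213.5°, groundspeed 83.2 kt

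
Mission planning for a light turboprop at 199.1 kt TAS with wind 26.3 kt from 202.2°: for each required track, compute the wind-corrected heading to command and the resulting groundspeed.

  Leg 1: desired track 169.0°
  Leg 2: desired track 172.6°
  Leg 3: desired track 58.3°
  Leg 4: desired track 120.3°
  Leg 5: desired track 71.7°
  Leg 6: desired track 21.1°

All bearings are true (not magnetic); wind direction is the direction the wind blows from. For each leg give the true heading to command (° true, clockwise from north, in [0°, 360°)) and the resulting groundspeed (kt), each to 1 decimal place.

Leg 1: desired track 169.0°; wind correction +4.1° → command heading 173.1°, groundspeed 176.6 kt
Leg 2: desired track 172.6°; wind correction +3.7° → command heading 176.3°, groundspeed 175.8 kt
Leg 3: desired track 58.3°; wind correction +4.5° → command heading 62.8°, groundspeed 219.7 kt
Leg 4: desired track 120.3°; wind correction +7.5° → command heading 127.8°, groundspeed 193.7 kt
Leg 5: desired track 71.7°; wind correction +5.8° → command heading 77.5°, groundspeed 215.2 kt
Leg 6: desired track 21.1°; wind correction -0.1° → command heading 21.0°, groundspeed 225.4 kt

Leg 1: heading=173.1°, groundspeed=176.6 kt
Leg 2: heading=176.3°, groundspeed=175.8 kt
Leg 3: heading=62.8°, groundspeed=219.7 kt
Leg 4: heading=127.8°, groundspeed=193.7 kt
Leg 5: heading=77.5°, groundspeed=215.2 kt
Leg 6: heading=21.0°, groundspeed=225.4 kt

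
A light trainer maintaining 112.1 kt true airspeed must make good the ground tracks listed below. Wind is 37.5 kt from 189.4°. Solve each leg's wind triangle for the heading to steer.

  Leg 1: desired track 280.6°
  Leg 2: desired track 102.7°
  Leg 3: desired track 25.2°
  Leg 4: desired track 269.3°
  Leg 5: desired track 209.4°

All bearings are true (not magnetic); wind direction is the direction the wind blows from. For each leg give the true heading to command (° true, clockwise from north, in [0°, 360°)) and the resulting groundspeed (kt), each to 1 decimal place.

Leg 1: heading=261.1°, groundspeed=106.4 kt
Leg 2: heading=122.2°, groundspeed=103.5 kt
Leg 3: heading=30.4°, groundspeed=147.7 kt
Leg 4: heading=250.1°, groundspeed=99.3 kt
Leg 5: heading=202.8°, groundspeed=76.1 kt

Leg 1: desired track 280.6°; wind correction -19.5° → command heading 261.1°, groundspeed 106.4 kt
Leg 2: desired track 102.7°; wind correction +19.5° → command heading 122.2°, groundspeed 103.5 kt
Leg 3: desired track 25.2°; wind correction +5.2° → command heading 30.4°, groundspeed 147.7 kt
Leg 4: desired track 269.3°; wind correction -19.2° → command heading 250.1°, groundspeed 99.3 kt
Leg 5: desired track 209.4°; wind correction -6.6° → command heading 202.8°, groundspeed 76.1 kt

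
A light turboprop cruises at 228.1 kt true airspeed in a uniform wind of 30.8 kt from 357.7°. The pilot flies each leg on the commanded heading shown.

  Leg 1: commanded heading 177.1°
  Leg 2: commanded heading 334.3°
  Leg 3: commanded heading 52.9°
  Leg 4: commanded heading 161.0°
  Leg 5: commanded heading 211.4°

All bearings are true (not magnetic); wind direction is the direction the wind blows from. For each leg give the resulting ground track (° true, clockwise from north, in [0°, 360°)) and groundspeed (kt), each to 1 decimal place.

Leg 1: track=177.2°, groundspeed=258.9 kt
Leg 2: track=330.8°, groundspeed=200.2 kt
Leg 3: track=59.8°, groundspeed=212.0 kt
Leg 4: track=163.0°, groundspeed=257.8 kt
Leg 5: track=207.5°, groundspeed=254.3 kt

Leg 1: heading 177.1°; drift +0.1° → track 177.2°, groundspeed 258.9 kt
Leg 2: heading 334.3°; drift -3.5° → track 330.8°, groundspeed 200.2 kt
Leg 3: heading 52.9°; drift +6.9° → track 59.8°, groundspeed 212.0 kt
Leg 4: heading 161.0°; drift +2.0° → track 163.0°, groundspeed 257.8 kt
Leg 5: heading 211.4°; drift -3.9° → track 207.5°, groundspeed 254.3 kt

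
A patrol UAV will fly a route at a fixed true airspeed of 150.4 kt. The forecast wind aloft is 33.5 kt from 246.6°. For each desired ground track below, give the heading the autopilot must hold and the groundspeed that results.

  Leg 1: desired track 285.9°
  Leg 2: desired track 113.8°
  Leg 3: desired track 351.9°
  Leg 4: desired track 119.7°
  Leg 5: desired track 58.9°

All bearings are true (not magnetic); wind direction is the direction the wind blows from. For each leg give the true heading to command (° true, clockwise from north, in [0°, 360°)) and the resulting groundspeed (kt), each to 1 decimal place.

Leg 1: desired track 285.9°; wind correction -8.1° → command heading 277.8°, groundspeed 123.0 kt
Leg 2: desired track 113.8°; wind correction +9.4° → command heading 123.2°, groundspeed 171.1 kt
Leg 3: desired track 351.9°; wind correction -12.4° → command heading 339.5°, groundspeed 155.7 kt
Leg 4: desired track 119.7°; wind correction +10.3° → command heading 130.0°, groundspeed 168.1 kt
Leg 5: desired track 58.9°; wind correction -1.7° → command heading 57.2°, groundspeed 183.5 kt

Leg 1: heading=277.8°, groundspeed=123.0 kt
Leg 2: heading=123.2°, groundspeed=171.1 kt
Leg 3: heading=339.5°, groundspeed=155.7 kt
Leg 4: heading=130.0°, groundspeed=168.1 kt
Leg 5: heading=57.2°, groundspeed=183.5 kt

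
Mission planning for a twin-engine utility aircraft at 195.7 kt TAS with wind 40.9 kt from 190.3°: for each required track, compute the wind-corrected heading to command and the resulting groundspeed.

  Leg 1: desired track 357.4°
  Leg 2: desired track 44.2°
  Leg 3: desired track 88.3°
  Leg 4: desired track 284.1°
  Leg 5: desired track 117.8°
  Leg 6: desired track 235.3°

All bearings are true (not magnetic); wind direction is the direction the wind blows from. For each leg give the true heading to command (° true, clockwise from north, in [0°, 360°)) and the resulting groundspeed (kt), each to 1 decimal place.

Leg 1: heading=354.7°, groundspeed=235.4 kt
Leg 2: heading=50.9°, groundspeed=228.3 kt
Leg 3: heading=100.1°, groundspeed=200.1 kt
Leg 4: heading=272.1°, groundspeed=194.1 kt
Leg 5: heading=129.3°, groundspeed=179.5 kt
Leg 6: heading=226.8°, groundspeed=164.6 kt

Leg 1: desired track 357.4°; wind correction -2.7° → command heading 354.7°, groundspeed 235.4 kt
Leg 2: desired track 44.2°; wind correction +6.7° → command heading 50.9°, groundspeed 228.3 kt
Leg 3: desired track 88.3°; wind correction +11.8° → command heading 100.1°, groundspeed 200.1 kt
Leg 4: desired track 284.1°; wind correction -12.0° → command heading 272.1°, groundspeed 194.1 kt
Leg 5: desired track 117.8°; wind correction +11.5° → command heading 129.3°, groundspeed 179.5 kt
Leg 6: desired track 235.3°; wind correction -8.5° → command heading 226.8°, groundspeed 164.6 kt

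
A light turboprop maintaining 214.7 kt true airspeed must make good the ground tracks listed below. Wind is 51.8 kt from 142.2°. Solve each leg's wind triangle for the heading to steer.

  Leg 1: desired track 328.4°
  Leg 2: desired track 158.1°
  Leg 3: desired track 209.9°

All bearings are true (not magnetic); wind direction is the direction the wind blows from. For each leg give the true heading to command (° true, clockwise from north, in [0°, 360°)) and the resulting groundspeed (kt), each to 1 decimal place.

Leg 1: heading=329.9°, groundspeed=266.1 kt
Leg 2: heading=154.3°, groundspeed=164.4 kt
Leg 3: heading=197.0°, groundspeed=189.6 kt

Leg 1: desired track 328.4°; wind correction +1.5° → command heading 329.9°, groundspeed 266.1 kt
Leg 2: desired track 158.1°; wind correction -3.8° → command heading 154.3°, groundspeed 164.4 kt
Leg 3: desired track 209.9°; wind correction -12.9° → command heading 197.0°, groundspeed 189.6 kt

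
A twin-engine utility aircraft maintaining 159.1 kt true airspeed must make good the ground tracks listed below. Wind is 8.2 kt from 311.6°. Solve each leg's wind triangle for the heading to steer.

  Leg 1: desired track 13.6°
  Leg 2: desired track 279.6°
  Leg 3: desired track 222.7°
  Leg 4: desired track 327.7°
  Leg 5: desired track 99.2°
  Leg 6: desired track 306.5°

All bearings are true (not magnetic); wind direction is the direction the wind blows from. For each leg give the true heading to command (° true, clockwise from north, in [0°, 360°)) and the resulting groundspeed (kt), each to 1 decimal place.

Leg 1: heading=11.0°, groundspeed=155.1 kt
Leg 2: heading=281.2°, groundspeed=152.1 kt
Leg 3: heading=225.7°, groundspeed=158.7 kt
Leg 4: heading=326.9°, groundspeed=151.2 kt
Leg 5: heading=97.6°, groundspeed=166.0 kt
Leg 6: heading=306.8°, groundspeed=150.9 kt

Leg 1: desired track 13.6°; wind correction -2.6° → command heading 11.0°, groundspeed 155.1 kt
Leg 2: desired track 279.6°; wind correction +1.6° → command heading 281.2°, groundspeed 152.1 kt
Leg 3: desired track 222.7°; wind correction +3.0° → command heading 225.7°, groundspeed 158.7 kt
Leg 4: desired track 327.7°; wind correction -0.8° → command heading 326.9°, groundspeed 151.2 kt
Leg 5: desired track 99.2°; wind correction -1.6° → command heading 97.6°, groundspeed 166.0 kt
Leg 6: desired track 306.5°; wind correction +0.3° → command heading 306.8°, groundspeed 150.9 kt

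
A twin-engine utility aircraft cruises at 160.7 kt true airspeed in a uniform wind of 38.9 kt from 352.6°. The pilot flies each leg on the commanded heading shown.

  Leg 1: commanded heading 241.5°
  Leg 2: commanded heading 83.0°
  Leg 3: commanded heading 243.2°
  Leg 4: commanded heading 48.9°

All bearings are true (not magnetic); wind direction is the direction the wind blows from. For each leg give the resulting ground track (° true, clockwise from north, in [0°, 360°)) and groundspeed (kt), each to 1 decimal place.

Leg 1: heading 241.5°; drift -11.7° → track 229.8°, groundspeed 178.4 kt
Leg 2: heading 83.0°; drift +13.6° → track 96.6°, groundspeed 165.6 kt
Leg 3: heading 243.2°; drift -11.9° → track 231.3°, groundspeed 177.5 kt
Leg 4: heading 48.9°; drift +13.1° → track 62.0°, groundspeed 142.8 kt

Leg 1: track=229.8°, groundspeed=178.4 kt
Leg 2: track=96.6°, groundspeed=165.6 kt
Leg 3: track=231.3°, groundspeed=177.5 kt
Leg 4: track=62.0°, groundspeed=142.8 kt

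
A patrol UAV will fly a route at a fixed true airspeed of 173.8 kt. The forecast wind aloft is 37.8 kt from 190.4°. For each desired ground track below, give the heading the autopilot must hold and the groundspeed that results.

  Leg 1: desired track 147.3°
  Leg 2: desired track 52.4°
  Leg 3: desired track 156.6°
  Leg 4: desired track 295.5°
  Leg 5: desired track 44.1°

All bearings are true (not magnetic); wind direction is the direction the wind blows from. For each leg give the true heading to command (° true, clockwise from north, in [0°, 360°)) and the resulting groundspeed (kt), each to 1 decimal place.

Leg 1: desired track 147.3°; wind correction +8.5° → command heading 155.8°, groundspeed 144.3 kt
Leg 2: desired track 52.4°; wind correction +8.4° → command heading 60.8°, groundspeed 200.0 kt
Leg 3: desired track 156.6°; wind correction +6.9° → command heading 163.5°, groundspeed 141.1 kt
Leg 4: desired track 295.5°; wind correction -12.1° → command heading 283.4°, groundspeed 179.8 kt
Leg 5: desired track 44.1°; wind correction +6.9° → command heading 51.0°, groundspeed 204.0 kt

Leg 1: heading=155.8°, groundspeed=144.3 kt
Leg 2: heading=60.8°, groundspeed=200.0 kt
Leg 3: heading=163.5°, groundspeed=141.1 kt
Leg 4: heading=283.4°, groundspeed=179.8 kt
Leg 5: heading=51.0°, groundspeed=204.0 kt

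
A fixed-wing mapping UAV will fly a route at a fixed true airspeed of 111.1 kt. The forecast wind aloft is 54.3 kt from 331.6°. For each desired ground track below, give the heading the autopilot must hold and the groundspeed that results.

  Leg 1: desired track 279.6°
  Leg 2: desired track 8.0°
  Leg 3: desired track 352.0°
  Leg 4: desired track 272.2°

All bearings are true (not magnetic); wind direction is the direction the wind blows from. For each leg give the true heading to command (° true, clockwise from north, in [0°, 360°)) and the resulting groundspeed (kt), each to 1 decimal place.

Leg 1: heading=302.3°, groundspeed=69.1 kt
Leg 2: heading=351.1°, groundspeed=62.6 kt
Leg 3: heading=342.2°, groundspeed=58.6 kt
Leg 4: heading=297.1°, groundspeed=73.1 kt

Leg 1: desired track 279.6°; wind correction +22.7° → command heading 302.3°, groundspeed 69.1 kt
Leg 2: desired track 8.0°; wind correction -16.9° → command heading 351.1°, groundspeed 62.6 kt
Leg 3: desired track 352.0°; wind correction -9.8° → command heading 342.2°, groundspeed 58.6 kt
Leg 4: desired track 272.2°; wind correction +24.9° → command heading 297.1°, groundspeed 73.1 kt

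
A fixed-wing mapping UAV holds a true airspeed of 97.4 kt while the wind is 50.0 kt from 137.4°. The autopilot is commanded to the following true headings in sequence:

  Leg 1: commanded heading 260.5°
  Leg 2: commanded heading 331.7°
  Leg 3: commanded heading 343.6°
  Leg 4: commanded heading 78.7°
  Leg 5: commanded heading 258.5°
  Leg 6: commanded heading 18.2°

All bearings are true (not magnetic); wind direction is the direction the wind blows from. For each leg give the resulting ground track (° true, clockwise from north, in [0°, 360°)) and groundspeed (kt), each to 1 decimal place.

Leg 1: heading 260.5°; drift +18.6° → track 279.1°, groundspeed 131.6 kt
Leg 2: heading 331.7°; drift -4.8° → track 326.9°, groundspeed 146.4 kt
Leg 3: heading 343.6°; drift -8.8° → track 334.8°, groundspeed 144.0 kt
Leg 4: heading 78.7°; drift -30.9° → track 47.8°, groundspeed 83.2 kt
Leg 5: heading 258.5°; drift +19.2° → track 277.7°, groundspeed 130.5 kt
Leg 6: heading 18.2°; drift -19.7° → track 358.5°, groundspeed 129.4 kt

Leg 1: track=279.1°, groundspeed=131.6 kt
Leg 2: track=326.9°, groundspeed=146.4 kt
Leg 3: track=334.8°, groundspeed=144.0 kt
Leg 4: track=47.8°, groundspeed=83.2 kt
Leg 5: track=277.7°, groundspeed=130.5 kt
Leg 6: track=358.5°, groundspeed=129.4 kt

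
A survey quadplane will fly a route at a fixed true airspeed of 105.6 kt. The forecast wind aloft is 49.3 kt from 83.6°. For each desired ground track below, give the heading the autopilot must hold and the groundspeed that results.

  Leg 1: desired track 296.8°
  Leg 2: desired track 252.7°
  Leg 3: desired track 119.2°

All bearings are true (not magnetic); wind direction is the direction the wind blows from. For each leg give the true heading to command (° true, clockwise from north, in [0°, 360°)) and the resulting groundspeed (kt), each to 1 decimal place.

Leg 1: heading=311.6°, groundspeed=143.3 kt
Leg 2: heading=247.6°, groundspeed=153.6 kt
Leg 3: heading=103.4°, groundspeed=61.5 kt

Leg 1: desired track 296.8°; wind correction +14.8° → command heading 311.6°, groundspeed 143.3 kt
Leg 2: desired track 252.7°; wind correction -5.1° → command heading 247.6°, groundspeed 153.6 kt
Leg 3: desired track 119.2°; wind correction -15.8° → command heading 103.4°, groundspeed 61.5 kt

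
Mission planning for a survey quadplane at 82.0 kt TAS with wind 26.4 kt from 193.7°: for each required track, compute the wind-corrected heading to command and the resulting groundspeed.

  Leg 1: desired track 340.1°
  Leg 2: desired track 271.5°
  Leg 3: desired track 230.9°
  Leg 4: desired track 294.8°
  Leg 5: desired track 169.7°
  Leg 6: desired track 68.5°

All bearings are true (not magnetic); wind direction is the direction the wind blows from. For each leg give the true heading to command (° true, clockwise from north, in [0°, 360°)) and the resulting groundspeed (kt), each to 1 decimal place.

Leg 1: desired track 340.1°; wind correction -10.3° → command heading 329.8°, groundspeed 102.7 kt
Leg 2: desired track 271.5°; wind correction -18.3° → command heading 253.2°, groundspeed 72.3 kt
Leg 3: desired track 230.9°; wind correction -11.2° → command heading 219.7°, groundspeed 59.4 kt
Leg 4: desired track 294.8°; wind correction -18.4° → command heading 276.4°, groundspeed 82.9 kt
Leg 5: desired track 169.7°; wind correction +7.5° → command heading 177.2°, groundspeed 57.2 kt
Leg 6: desired track 68.5°; wind correction +15.3° → command heading 83.8°, groundspeed 94.3 kt

Leg 1: heading=329.8°, groundspeed=102.7 kt
Leg 2: heading=253.2°, groundspeed=72.3 kt
Leg 3: heading=219.7°, groundspeed=59.4 kt
Leg 4: heading=276.4°, groundspeed=82.9 kt
Leg 5: heading=177.2°, groundspeed=57.2 kt
Leg 6: heading=83.8°, groundspeed=94.3 kt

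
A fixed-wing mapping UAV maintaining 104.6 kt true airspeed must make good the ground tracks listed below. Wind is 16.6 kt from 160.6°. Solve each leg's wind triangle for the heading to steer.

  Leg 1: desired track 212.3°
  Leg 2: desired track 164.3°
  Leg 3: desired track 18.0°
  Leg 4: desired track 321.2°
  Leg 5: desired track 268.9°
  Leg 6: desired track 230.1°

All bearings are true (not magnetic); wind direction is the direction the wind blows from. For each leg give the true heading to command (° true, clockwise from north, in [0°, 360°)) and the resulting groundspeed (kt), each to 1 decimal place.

Leg 1: desired track 212.3°; wind correction -7.2° → command heading 205.1°, groundspeed 93.5 kt
Leg 2: desired track 164.3°; wind correction -0.6° → command heading 163.7°, groundspeed 88.0 kt
Leg 3: desired track 18.0°; wind correction +5.5° → command heading 23.5°, groundspeed 117.3 kt
Leg 4: desired track 321.2°; wind correction -3.0° → command heading 318.2°, groundspeed 120.1 kt
Leg 5: desired track 268.9°; wind correction -8.7° → command heading 260.2°, groundspeed 108.6 kt
Leg 6: desired track 230.1°; wind correction -8.5° → command heading 221.6°, groundspeed 97.6 kt

Leg 1: heading=205.1°, groundspeed=93.5 kt
Leg 2: heading=163.7°, groundspeed=88.0 kt
Leg 3: heading=23.5°, groundspeed=117.3 kt
Leg 4: heading=318.2°, groundspeed=120.1 kt
Leg 5: heading=260.2°, groundspeed=108.6 kt
Leg 6: heading=221.6°, groundspeed=97.6 kt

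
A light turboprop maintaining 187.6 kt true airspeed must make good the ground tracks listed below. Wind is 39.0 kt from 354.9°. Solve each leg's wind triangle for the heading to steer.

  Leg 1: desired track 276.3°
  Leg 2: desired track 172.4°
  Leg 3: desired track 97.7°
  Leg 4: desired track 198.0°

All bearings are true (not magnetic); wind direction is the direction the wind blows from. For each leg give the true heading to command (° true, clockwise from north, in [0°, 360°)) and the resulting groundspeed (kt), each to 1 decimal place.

Leg 1: desired track 276.3°; wind correction +11.8° → command heading 288.1°, groundspeed 176.0 kt
Leg 2: desired track 172.4°; wind correction -0.5° → command heading 171.9°, groundspeed 226.6 kt
Leg 3: desired track 97.7°; wind correction -11.7° → command heading 86.0°, groundspeed 192.3 kt
Leg 4: desired track 198.0°; wind correction +4.7° → command heading 202.7°, groundspeed 222.8 kt

Leg 1: heading=288.1°, groundspeed=176.0 kt
Leg 2: heading=171.9°, groundspeed=226.6 kt
Leg 3: heading=86.0°, groundspeed=192.3 kt
Leg 4: heading=202.7°, groundspeed=222.8 kt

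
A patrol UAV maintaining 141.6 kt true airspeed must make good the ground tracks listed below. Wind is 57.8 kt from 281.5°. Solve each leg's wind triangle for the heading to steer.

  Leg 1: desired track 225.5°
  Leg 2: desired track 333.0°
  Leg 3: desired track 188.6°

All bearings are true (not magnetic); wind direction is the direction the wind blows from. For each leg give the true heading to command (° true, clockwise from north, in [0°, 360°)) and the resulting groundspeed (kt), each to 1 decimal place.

Leg 1: heading=245.3°, groundspeed=100.9 kt
Leg 2: heading=314.4°, groundspeed=98.2 kt
Leg 3: heading=212.7°, groundspeed=132.2 kt

Leg 1: desired track 225.5°; wind correction +19.8° → command heading 245.3°, groundspeed 100.9 kt
Leg 2: desired track 333.0°; wind correction -18.6° → command heading 314.4°, groundspeed 98.2 kt
Leg 3: desired track 188.6°; wind correction +24.1° → command heading 212.7°, groundspeed 132.2 kt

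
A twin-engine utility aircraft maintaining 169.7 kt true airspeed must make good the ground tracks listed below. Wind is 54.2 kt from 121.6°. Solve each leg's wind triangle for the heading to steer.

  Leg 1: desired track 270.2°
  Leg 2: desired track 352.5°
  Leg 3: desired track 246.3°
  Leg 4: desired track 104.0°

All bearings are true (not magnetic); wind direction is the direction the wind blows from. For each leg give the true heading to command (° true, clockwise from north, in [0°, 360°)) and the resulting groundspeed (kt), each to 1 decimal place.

Leg 1: heading=260.6°, groundspeed=213.6 kt
Leg 2: heading=6.9°, groundspeed=198.6 kt
Leg 3: heading=231.1°, groundspeed=194.6 kt
Leg 4: heading=109.5°, groundspeed=117.2 kt

Leg 1: desired track 270.2°; wind correction -9.6° → command heading 260.6°, groundspeed 213.6 kt
Leg 2: desired track 352.5°; wind correction +14.4° → command heading 6.9°, groundspeed 198.6 kt
Leg 3: desired track 246.3°; wind correction -15.2° → command heading 231.1°, groundspeed 194.6 kt
Leg 4: desired track 104.0°; wind correction +5.5° → command heading 109.5°, groundspeed 117.2 kt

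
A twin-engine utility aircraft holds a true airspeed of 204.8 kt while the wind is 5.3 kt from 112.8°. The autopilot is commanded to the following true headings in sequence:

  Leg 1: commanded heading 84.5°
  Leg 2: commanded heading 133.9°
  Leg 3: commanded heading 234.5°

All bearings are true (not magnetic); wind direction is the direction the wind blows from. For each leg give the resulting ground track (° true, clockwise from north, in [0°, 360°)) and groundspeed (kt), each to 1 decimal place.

Leg 1: track=83.8°, groundspeed=200.1 kt
Leg 2: track=134.4°, groundspeed=199.9 kt
Leg 3: track=235.7°, groundspeed=207.6 kt

Leg 1: heading 84.5°; drift -0.7° → track 83.8°, groundspeed 200.1 kt
Leg 2: heading 133.9°; drift +0.5° → track 134.4°, groundspeed 199.9 kt
Leg 3: heading 234.5°; drift +1.2° → track 235.7°, groundspeed 207.6 kt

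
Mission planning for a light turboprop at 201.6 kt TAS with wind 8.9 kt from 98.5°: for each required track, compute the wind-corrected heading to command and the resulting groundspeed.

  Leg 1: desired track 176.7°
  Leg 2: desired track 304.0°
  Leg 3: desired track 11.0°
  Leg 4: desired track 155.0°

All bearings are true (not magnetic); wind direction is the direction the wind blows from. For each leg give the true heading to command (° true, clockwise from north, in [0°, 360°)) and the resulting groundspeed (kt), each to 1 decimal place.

Leg 1: heading=174.2°, groundspeed=199.6 kt
Leg 2: heading=305.1°, groundspeed=209.6 kt
Leg 3: heading=13.5°, groundspeed=201.0 kt
Leg 4: heading=152.9°, groundspeed=196.6 kt

Leg 1: desired track 176.7°; wind correction -2.5° → command heading 174.2°, groundspeed 199.6 kt
Leg 2: desired track 304.0°; wind correction +1.1° → command heading 305.1°, groundspeed 209.6 kt
Leg 3: desired track 11.0°; wind correction +2.5° → command heading 13.5°, groundspeed 201.0 kt
Leg 4: desired track 155.0°; wind correction -2.1° → command heading 152.9°, groundspeed 196.6 kt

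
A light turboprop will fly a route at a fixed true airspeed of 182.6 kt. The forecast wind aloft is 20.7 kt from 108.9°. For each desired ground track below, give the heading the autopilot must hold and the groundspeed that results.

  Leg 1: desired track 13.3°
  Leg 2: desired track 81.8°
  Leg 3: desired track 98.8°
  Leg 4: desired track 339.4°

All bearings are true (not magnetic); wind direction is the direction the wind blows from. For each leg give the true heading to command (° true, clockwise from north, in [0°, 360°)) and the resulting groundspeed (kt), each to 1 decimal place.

Leg 1: heading=19.8°, groundspeed=183.5 kt
Leg 2: heading=84.8°, groundspeed=163.9 kt
Leg 3: heading=99.9°, groundspeed=162.2 kt
Leg 4: heading=344.4°, groundspeed=195.1 kt

Leg 1: desired track 13.3°; wind correction +6.5° → command heading 19.8°, groundspeed 183.5 kt
Leg 2: desired track 81.8°; wind correction +3.0° → command heading 84.8°, groundspeed 163.9 kt
Leg 3: desired track 98.8°; wind correction +1.1° → command heading 99.9°, groundspeed 162.2 kt
Leg 4: desired track 339.4°; wind correction +5.0° → command heading 344.4°, groundspeed 195.1 kt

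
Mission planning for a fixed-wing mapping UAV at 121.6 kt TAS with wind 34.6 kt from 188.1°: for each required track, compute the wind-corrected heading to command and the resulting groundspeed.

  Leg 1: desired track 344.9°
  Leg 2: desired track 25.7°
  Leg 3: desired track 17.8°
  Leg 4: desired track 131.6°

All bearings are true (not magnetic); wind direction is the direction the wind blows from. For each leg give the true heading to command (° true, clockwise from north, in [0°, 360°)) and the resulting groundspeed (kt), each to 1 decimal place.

Leg 1: heading=338.5°, groundspeed=152.6 kt
Leg 2: heading=30.6°, groundspeed=154.1 kt
Leg 3: heading=20.5°, groundspeed=155.6 kt
Leg 4: heading=145.3°, groundspeed=99.0 kt

Leg 1: desired track 344.9°; wind correction -6.4° → command heading 338.5°, groundspeed 152.6 kt
Leg 2: desired track 25.7°; wind correction +4.9° → command heading 30.6°, groundspeed 154.1 kt
Leg 3: desired track 17.8°; wind correction +2.7° → command heading 20.5°, groundspeed 155.6 kt
Leg 4: desired track 131.6°; wind correction +13.7° → command heading 145.3°, groundspeed 99.0 kt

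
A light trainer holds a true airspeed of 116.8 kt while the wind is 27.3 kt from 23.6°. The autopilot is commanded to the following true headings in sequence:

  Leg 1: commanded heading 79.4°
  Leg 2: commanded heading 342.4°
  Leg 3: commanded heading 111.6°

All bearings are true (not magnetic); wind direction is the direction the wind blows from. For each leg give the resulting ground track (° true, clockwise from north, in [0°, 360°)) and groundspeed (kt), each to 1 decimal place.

Leg 1: heading 79.4°; drift +12.5° → track 91.9°, groundspeed 103.9 kt
Leg 2: heading 342.4°; drift -10.6° → track 331.8°, groundspeed 97.9 kt
Leg 3: heading 111.6°; drift +13.3° → track 124.9°, groundspeed 119.0 kt

Leg 1: track=91.9°, groundspeed=103.9 kt
Leg 2: track=331.8°, groundspeed=97.9 kt
Leg 3: track=124.9°, groundspeed=119.0 kt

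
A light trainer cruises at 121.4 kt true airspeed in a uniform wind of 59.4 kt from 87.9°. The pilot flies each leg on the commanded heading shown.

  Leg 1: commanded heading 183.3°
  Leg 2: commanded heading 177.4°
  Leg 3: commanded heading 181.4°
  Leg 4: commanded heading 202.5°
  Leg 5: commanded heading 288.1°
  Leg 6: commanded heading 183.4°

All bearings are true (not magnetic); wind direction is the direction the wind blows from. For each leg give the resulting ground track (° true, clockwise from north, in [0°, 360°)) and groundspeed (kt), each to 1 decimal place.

Leg 1: heading 183.3°; drift +25.0° → track 208.3°, groundspeed 140.1 kt
Leg 2: heading 177.4°; drift +26.2° → track 203.6°, groundspeed 134.7 kt
Leg 3: heading 181.4°; drift +25.4° → track 206.8°, groundspeed 138.4 kt
Leg 4: heading 202.5°; drift +20.3° → track 222.8°, groundspeed 155.8 kt
Leg 5: heading 288.1°; drift -6.6° → track 281.5°, groundspeed 178.3 kt
Leg 6: heading 183.4°; drift +24.9° → track 208.3°, groundspeed 140.2 kt

Leg 1: track=208.3°, groundspeed=140.1 kt
Leg 2: track=203.6°, groundspeed=134.7 kt
Leg 3: track=206.8°, groundspeed=138.4 kt
Leg 4: track=222.8°, groundspeed=155.8 kt
Leg 5: track=281.5°, groundspeed=178.3 kt
Leg 6: track=208.3°, groundspeed=140.2 kt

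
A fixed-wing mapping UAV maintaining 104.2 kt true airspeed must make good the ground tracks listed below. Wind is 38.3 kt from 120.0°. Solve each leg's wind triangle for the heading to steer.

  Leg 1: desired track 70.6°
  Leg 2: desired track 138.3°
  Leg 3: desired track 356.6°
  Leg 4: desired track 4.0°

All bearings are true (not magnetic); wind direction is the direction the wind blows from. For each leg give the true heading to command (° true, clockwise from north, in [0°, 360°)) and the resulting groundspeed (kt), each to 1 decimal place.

Leg 1: desired track 70.6°; wind correction +16.2° → command heading 86.8°, groundspeed 75.1 kt
Leg 2: desired track 138.3°; wind correction -6.6° → command heading 131.7°, groundspeed 67.1 kt
Leg 3: desired track 356.6°; wind correction +17.9° → command heading 14.5°, groundspeed 120.3 kt
Leg 4: desired track 4.0°; wind correction +19.3° → command heading 23.3°, groundspeed 115.1 kt

Leg 1: heading=86.8°, groundspeed=75.1 kt
Leg 2: heading=131.7°, groundspeed=67.1 kt
Leg 3: heading=14.5°, groundspeed=120.3 kt
Leg 4: heading=23.3°, groundspeed=115.1 kt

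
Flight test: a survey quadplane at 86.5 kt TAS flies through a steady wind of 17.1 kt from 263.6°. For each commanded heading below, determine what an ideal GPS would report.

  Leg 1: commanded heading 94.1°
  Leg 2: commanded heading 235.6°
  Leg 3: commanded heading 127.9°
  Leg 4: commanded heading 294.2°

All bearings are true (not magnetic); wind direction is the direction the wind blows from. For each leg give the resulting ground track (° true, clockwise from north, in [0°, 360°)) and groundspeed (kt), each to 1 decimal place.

Leg 1: heading 94.1°; drift -1.7° → track 92.4°, groundspeed 103.4 kt
Leg 2: heading 235.6°; drift -6.4° → track 229.2°, groundspeed 71.9 kt
Leg 3: heading 127.9°; drift -6.9° → track 121.0°, groundspeed 99.5 kt
Leg 4: heading 294.2°; drift +6.9° → track 301.1°, groundspeed 72.3 kt

Leg 1: track=92.4°, groundspeed=103.4 kt
Leg 2: track=229.2°, groundspeed=71.9 kt
Leg 3: track=121.0°, groundspeed=99.5 kt
Leg 4: track=301.1°, groundspeed=72.3 kt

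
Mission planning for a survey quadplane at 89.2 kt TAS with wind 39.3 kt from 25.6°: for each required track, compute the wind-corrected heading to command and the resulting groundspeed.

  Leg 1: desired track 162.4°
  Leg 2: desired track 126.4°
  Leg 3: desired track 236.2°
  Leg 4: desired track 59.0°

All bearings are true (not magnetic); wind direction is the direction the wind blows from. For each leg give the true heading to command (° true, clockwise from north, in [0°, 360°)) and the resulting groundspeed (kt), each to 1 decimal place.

Leg 1: heading=144.8°, groundspeed=113.7 kt
Leg 2: heading=100.8°, groundspeed=87.8 kt
Leg 3: heading=249.2°, groundspeed=120.8 kt
Leg 4: heading=45.0°, groundspeed=53.7 kt

Leg 1: desired track 162.4°; wind correction -17.6° → command heading 144.8°, groundspeed 113.7 kt
Leg 2: desired track 126.4°; wind correction -25.6° → command heading 100.8°, groundspeed 87.8 kt
Leg 3: desired track 236.2°; wind correction +13.0° → command heading 249.2°, groundspeed 120.8 kt
Leg 4: desired track 59.0°; wind correction -14.0° → command heading 45.0°, groundspeed 53.7 kt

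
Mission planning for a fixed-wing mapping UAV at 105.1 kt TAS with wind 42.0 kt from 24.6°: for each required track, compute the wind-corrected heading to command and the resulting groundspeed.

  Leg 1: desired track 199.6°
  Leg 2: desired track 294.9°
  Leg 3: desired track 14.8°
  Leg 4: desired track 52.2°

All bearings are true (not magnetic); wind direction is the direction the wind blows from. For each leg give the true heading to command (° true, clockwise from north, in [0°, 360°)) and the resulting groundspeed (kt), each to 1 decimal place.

Leg 1: desired track 199.6°; wind correction -2.0° → command heading 197.6°, groundspeed 146.9 kt
Leg 2: desired track 294.9°; wind correction +23.6° → command heading 318.5°, groundspeed 96.1 kt
Leg 3: desired track 14.8°; wind correction +3.9° → command heading 18.7°, groundspeed 63.5 kt
Leg 4: desired track 52.2°; wind correction -10.7° → command heading 41.5°, groundspeed 66.1 kt

Leg 1: heading=197.6°, groundspeed=146.9 kt
Leg 2: heading=318.5°, groundspeed=96.1 kt
Leg 3: heading=18.7°, groundspeed=63.5 kt
Leg 4: heading=41.5°, groundspeed=66.1 kt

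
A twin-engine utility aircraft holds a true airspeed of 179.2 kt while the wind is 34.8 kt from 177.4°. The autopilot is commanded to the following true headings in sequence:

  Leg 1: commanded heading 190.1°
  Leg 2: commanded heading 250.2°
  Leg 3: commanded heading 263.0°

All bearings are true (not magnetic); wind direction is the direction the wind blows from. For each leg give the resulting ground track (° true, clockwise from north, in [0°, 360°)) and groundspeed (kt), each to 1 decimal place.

Leg 1: heading 190.1°; drift +3.0° → track 193.1°, groundspeed 145.5 kt
Leg 2: heading 250.2°; drift +11.1° → track 261.3°, groundspeed 172.1 kt
Leg 3: heading 263.0°; drift +11.1° → track 274.1°, groundspeed 179.9 kt

Leg 1: track=193.1°, groundspeed=145.5 kt
Leg 2: track=261.3°, groundspeed=172.1 kt
Leg 3: track=274.1°, groundspeed=179.9 kt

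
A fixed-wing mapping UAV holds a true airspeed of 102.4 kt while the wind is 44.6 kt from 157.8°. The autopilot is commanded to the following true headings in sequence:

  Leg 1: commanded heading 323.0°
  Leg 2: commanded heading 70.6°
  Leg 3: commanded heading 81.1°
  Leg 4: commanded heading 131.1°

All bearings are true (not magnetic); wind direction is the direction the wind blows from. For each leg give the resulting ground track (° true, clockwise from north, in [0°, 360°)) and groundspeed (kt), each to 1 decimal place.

Leg 1: heading 323.0°; drift +4.5° → track 327.5°, groundspeed 146.0 kt
Leg 2: heading 70.6°; drift -24.0° → track 46.6°, groundspeed 109.7 kt
Leg 3: heading 81.1°; drift -25.2° → track 55.9°, groundspeed 101.9 kt
Leg 4: heading 131.1°; drift -17.8° → track 113.3°, groundspeed 65.7 kt

Leg 1: track=327.5°, groundspeed=146.0 kt
Leg 2: track=46.6°, groundspeed=109.7 kt
Leg 3: track=55.9°, groundspeed=101.9 kt
Leg 4: track=113.3°, groundspeed=65.7 kt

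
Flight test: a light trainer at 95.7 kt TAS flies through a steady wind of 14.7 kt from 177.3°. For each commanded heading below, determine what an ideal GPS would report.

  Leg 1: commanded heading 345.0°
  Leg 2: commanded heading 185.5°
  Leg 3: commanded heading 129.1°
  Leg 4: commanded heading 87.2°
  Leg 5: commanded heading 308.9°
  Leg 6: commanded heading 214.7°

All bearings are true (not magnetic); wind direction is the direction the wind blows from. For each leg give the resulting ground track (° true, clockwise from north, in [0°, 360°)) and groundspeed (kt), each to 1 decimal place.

Leg 1: heading 345.0°; drift +1.6° → track 346.6°, groundspeed 110.1 kt
Leg 2: heading 185.5°; drift +1.5° → track 187.0°, groundspeed 81.2 kt
Leg 3: heading 129.1°; drift -7.3° → track 121.8°, groundspeed 86.6 kt
Leg 4: heading 87.2°; drift -8.7° → track 78.5°, groundspeed 96.8 kt
Leg 5: heading 308.9°; drift +6.0° → track 314.9°, groundspeed 106.0 kt
Leg 6: heading 214.7°; drift +6.1° → track 220.8°, groundspeed 84.5 kt

Leg 1: track=346.6°, groundspeed=110.1 kt
Leg 2: track=187.0°, groundspeed=81.2 kt
Leg 3: track=121.8°, groundspeed=86.6 kt
Leg 4: track=78.5°, groundspeed=96.8 kt
Leg 5: track=314.9°, groundspeed=106.0 kt
Leg 6: track=220.8°, groundspeed=84.5 kt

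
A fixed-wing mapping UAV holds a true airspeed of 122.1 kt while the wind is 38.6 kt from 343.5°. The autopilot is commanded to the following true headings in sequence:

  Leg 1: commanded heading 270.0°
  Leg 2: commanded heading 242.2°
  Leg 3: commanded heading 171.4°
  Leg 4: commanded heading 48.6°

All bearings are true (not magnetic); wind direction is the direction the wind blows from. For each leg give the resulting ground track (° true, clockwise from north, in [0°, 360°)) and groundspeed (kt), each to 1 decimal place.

Leg 1: heading 270.0°; drift -18.4° → track 251.6°, groundspeed 117.1 kt
Leg 2: heading 242.2°; drift -16.3° → track 225.9°, groundspeed 135.1 kt
Leg 3: heading 171.4°; drift -1.9° → track 169.5°, groundspeed 160.4 kt
Leg 4: heading 48.6°; drift +18.3° → track 66.9°, groundspeed 111.5 kt

Leg 1: track=251.6°, groundspeed=117.1 kt
Leg 2: track=225.9°, groundspeed=135.1 kt
Leg 3: track=169.5°, groundspeed=160.4 kt
Leg 4: track=66.9°, groundspeed=111.5 kt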